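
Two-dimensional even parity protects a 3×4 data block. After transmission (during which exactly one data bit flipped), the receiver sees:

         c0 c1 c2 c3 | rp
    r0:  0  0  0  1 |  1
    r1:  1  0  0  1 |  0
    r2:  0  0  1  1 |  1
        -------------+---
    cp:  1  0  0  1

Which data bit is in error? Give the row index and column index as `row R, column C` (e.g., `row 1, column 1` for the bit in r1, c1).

row 2, column 2

Recompute each row's even parity and compare to rp:
  r0: data parity 1, sent rp 1 → ok
  r1: data parity 0, sent rp 0 → ok
  r2: data parity 0, sent rp 1 → mismatch
Recompute each column's even parity and compare to cp:
  c0: data parity 1, sent cp 1 → ok
  c1: data parity 0, sent cp 0 → ok
  c2: data parity 1, sent cp 0 → mismatch
  c3: data parity 1, sent cp 1 → ok
Exactly one row (r2) and one column (c2) fail → the flipped bit is at their intersection.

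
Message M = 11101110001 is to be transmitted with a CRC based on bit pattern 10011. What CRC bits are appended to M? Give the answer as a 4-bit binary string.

0000

Append 4 zeros: 111011100010000. Divide by 10011 (XOR where the leading bit is 1):
  pos 0: 11101 XOR 10011 = 01110
  pos 1: 11101 XOR 10011 = 01110
  pos 2: 11101 XOR 10011 = 01110
  pos 3: 11100 XOR 10011 = 01111
  pos 4: 11110 XOR 10011 = 01101
  pos 5: 11010 XOR 10011 = 01001
  pos 6: 10011 XOR 10011 = 00000
Remainder (last 4 bits) = 0000. This is the CRC / FCS.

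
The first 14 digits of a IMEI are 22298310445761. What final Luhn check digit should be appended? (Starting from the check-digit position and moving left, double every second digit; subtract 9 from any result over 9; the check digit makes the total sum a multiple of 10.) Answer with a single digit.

8

Partial digits right→left: 1 6 7 5 4 4 0 1 3 8 9 2 2 2
Double every second digit counting from the check-digit position (so the 1st, 3rd, 5th, ... of the partial from the right).
  doubled (with −9 where >9): 2 5 8 0 6 9 4 → sum 34
  kept as-is: 6 5 4 1 8 2 2 → sum 28
Total = 34 + 28 = 62.
Check digit = (10 − (62 mod 10)) mod 10 = 8.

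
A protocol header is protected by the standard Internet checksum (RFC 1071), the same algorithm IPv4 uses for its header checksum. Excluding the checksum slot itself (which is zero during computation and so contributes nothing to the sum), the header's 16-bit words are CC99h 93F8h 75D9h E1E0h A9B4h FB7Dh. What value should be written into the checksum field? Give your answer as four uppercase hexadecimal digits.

A280

One's-complement addition (fold any carry out of bit 15 back into bit 0):
  0xCC99 + 0x93F8 = 0x16091 → wrap carry → 0x6092
  0x6092 + 0x75D9 = 0x0D66B
  0xD66B + 0xE1E0 = 0x1B84B → wrap carry → 0xB84C
  0xB84C + 0xA9B4 = 0x16200 → wrap carry → 0x6201
  0x6201 + 0xFB7D = 0x15D7E → wrap carry → 0x5D7F
One's-complement sum = 0x5D7F.
Checksum = ~0x5D7F & 0xFFFF = 0xA280.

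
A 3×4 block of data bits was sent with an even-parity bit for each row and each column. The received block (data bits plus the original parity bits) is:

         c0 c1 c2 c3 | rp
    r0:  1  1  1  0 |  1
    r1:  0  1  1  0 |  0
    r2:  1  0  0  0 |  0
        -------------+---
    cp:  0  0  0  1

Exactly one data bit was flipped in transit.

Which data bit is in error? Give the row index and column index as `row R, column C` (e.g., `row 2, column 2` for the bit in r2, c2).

row 2, column 3

Recompute each row's even parity and compare to rp:
  r0: data parity 1, sent rp 1 → ok
  r1: data parity 0, sent rp 0 → ok
  r2: data parity 1, sent rp 0 → mismatch
Recompute each column's even parity and compare to cp:
  c0: data parity 0, sent cp 0 → ok
  c1: data parity 0, sent cp 0 → ok
  c2: data parity 0, sent cp 0 → ok
  c3: data parity 0, sent cp 1 → mismatch
Exactly one row (r2) and one column (c3) fail → the flipped bit is at their intersection.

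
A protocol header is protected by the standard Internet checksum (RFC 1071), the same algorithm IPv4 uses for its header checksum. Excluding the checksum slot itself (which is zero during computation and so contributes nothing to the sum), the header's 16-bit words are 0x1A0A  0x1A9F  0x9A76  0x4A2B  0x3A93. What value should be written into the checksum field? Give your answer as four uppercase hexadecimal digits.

One's-complement addition (fold any carry out of bit 15 back into bit 0):
  0x1A0A + 0x1A9F = 0x034A9
  0x34A9 + 0x9A76 = 0x0CF1F
  0xCF1F + 0x4A2B = 0x1194A → wrap carry → 0x194B
  0x194B + 0x3A93 = 0x053DE
One's-complement sum = 0x53DE.
Checksum = ~0x53DE & 0xFFFF = 0xAC21.

AC21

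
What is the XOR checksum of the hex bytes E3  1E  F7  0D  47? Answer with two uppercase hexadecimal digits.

40

XOR the bytes together:
  start with 0xE3
  0xE3 ⊕ 0x1E = 0xFD
  0xFD ⊕ 0xF7 = 0x0A
  0x0A ⊕ 0x0D = 0x07
  0x07 ⊕ 0x47 = 0x40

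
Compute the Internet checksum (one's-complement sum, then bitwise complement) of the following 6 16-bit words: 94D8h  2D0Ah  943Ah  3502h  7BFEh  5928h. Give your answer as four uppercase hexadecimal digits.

One's-complement addition (fold any carry out of bit 15 back into bit 0):
  0x94D8 + 0x2D0A = 0x0C1E2
  0xC1E2 + 0x943A = 0x1561C → wrap carry → 0x561D
  0x561D + 0x3502 = 0x08B1F
  0x8B1F + 0x7BFE = 0x1071D → wrap carry → 0x071E
  0x071E + 0x5928 = 0x06046
One's-complement sum = 0x6046.
Checksum = ~0x6046 & 0xFFFF = 0x9FB9.

9FB9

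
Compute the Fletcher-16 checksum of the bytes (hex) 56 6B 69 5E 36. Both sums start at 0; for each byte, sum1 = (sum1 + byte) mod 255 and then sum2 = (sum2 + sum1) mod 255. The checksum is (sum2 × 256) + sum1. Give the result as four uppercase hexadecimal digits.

8CBF

Running sums (mod 255):
  after byte 0 (56): sum1=86, sum2=86
  after byte 1 (6B): sum1=193, sum2=24
  after byte 2 (69): sum1=43, sum2=67
  after byte 3 (5E): sum1=137, sum2=204
  after byte 4 (36): sum1=191, sum2=140
Checksum = sum2·256 + sum1 = 140·256 + 191 = 36031 = 0x8CBF.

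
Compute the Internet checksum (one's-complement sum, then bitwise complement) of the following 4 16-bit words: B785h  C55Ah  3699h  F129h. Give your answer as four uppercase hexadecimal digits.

One's-complement addition (fold any carry out of bit 15 back into bit 0):
  0xB785 + 0xC55A = 0x17CDF → wrap carry → 0x7CE0
  0x7CE0 + 0x3699 = 0x0B379
  0xB379 + 0xF129 = 0x1A4A2 → wrap carry → 0xA4A3
One's-complement sum = 0xA4A3.
Checksum = ~0xA4A3 & 0xFFFF = 0x5B5C.

5B5C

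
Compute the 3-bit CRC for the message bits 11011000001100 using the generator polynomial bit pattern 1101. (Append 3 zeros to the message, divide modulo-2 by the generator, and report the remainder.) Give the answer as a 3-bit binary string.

110

Append 3 zeros: 11011000001100000. Divide by 1101 (XOR where the leading bit is 1):
  pos 0: 1101 XOR 1101 = 0000
  pos 4: 1000 XOR 1101 = 0101
  pos 5: 1010 XOR 1101 = 0111
  pos 6: 1110 XOR 1101 = 0011
  pos 8: 1111 XOR 1101 = 0010
  pos 10: 1000 XOR 1101 = 0101
  pos 11: 1010 XOR 1101 = 0111
  pos 12: 1110 XOR 1101 = 0011
Remainder (last 3 bits) = 110. This is the CRC / FCS.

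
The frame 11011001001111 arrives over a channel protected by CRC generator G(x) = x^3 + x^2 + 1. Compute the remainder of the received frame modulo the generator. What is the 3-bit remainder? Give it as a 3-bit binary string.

Modulo-2 division of 11011001001111 by 1101:
  pos 0: 1101 XOR 1101 = 0000
  pos 4: 1001 XOR 1101 = 0100
  pos 5: 1000 XOR 1101 = 0101
  pos 6: 1010 XOR 1101 = 0111
  pos 7: 1111 XOR 1101 = 0010
  pos 9: 1011 XOR 1101 = 0110
  pos 10: 1101 XOR 1101 = 0000
Remainder = 000 (zero — the frame passes the CRC check).

000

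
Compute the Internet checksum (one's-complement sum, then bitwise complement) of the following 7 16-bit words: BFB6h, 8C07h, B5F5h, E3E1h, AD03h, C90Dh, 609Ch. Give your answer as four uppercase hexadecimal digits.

One's-complement addition (fold any carry out of bit 15 back into bit 0):
  0xBFB6 + 0x8C07 = 0x14BBD → wrap carry → 0x4BBE
  0x4BBE + 0xB5F5 = 0x101B3 → wrap carry → 0x01B4
  0x01B4 + 0xE3E1 = 0x0E595
  0xE595 + 0xAD03 = 0x19298 → wrap carry → 0x9299
  0x9299 + 0xC90D = 0x15BA6 → wrap carry → 0x5BA7
  0x5BA7 + 0x609C = 0x0BC43
One's-complement sum = 0xBC43.
Checksum = ~0xBC43 & 0xFFFF = 0x43BC.

43BC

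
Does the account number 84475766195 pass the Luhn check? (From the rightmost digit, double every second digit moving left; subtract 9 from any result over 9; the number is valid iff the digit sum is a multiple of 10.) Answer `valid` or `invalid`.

invalid

From the right, keep odd positions and double even positions (subtract 9 from any doubled value over 9):
  doubled (positions 2,4,...): 9 3 5 5 8 → sum 30
  kept (positions 1,3,...): 5 1 6 5 4 8 → sum 29
Total = 59.
59 mod 10 = 9, so the number is invalid.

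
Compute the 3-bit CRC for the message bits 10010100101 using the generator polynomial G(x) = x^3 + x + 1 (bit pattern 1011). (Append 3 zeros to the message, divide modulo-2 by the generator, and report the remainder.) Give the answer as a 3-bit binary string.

000

Append 3 zeros: 10010100101000. Divide by 1011 (XOR where the leading bit is 1):
  pos 0: 1001 XOR 1011 = 0010
  pos 2: 1001 XOR 1011 = 0010
  pos 4: 1000 XOR 1011 = 0011
  pos 6: 1110 XOR 1011 = 0101
  pos 7: 1011 XOR 1011 = 0000
Remainder (last 3 bits) = 000. This is the CRC / FCS.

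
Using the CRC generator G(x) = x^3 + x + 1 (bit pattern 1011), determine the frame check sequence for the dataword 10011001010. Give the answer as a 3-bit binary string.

Append 3 zeros: 10011001010000. Divide by 1011 (XOR where the leading bit is 1):
  pos 0: 1001 XOR 1011 = 0010
  pos 2: 1010 XOR 1011 = 0001
  pos 5: 1010 XOR 1011 = 0001
  pos 8: 1100 XOR 1011 = 0111
  pos 9: 1110 XOR 1011 = 0101
  pos 10: 1010 XOR 1011 = 0001
Remainder (last 3 bits) = 001. This is the CRC / FCS.

001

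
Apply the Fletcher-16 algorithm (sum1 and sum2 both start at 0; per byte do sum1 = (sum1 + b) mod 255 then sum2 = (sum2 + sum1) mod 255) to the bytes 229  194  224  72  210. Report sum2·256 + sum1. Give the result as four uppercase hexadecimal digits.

8EA4

Running sums (mod 255):
  after byte 0 (229): sum1=229, sum2=229
  after byte 1 (194): sum1=168, sum2=142
  after byte 2 (224): sum1=137, sum2=24
  after byte 3 (72): sum1=209, sum2=233
  after byte 4 (210): sum1=164, sum2=142
Checksum = sum2·256 + sum1 = 142·256 + 164 = 36516 = 0x8EA4.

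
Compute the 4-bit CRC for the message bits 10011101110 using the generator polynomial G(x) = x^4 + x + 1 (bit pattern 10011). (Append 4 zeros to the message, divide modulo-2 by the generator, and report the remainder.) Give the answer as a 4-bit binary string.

Append 4 zeros: 100111011100000. Divide by 10011 (XOR where the leading bit is 1):
  pos 0: 10011 XOR 10011 = 00000
  pos 5: 10111 XOR 10011 = 00100
  pos 7: 10000 XOR 10011 = 00011
  pos 10: 11000 XOR 10011 = 01011
Remainder (last 4 bits) = 1011. This is the CRC / FCS.

1011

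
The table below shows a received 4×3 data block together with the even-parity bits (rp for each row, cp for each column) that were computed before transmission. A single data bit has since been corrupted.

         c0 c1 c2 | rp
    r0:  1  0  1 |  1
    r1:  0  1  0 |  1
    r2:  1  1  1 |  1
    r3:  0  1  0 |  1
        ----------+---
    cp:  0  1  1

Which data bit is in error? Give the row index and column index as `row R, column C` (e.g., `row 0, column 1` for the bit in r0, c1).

row 0, column 2

Recompute each row's even parity and compare to rp:
  r0: data parity 0, sent rp 1 → mismatch
  r1: data parity 1, sent rp 1 → ok
  r2: data parity 1, sent rp 1 → ok
  r3: data parity 1, sent rp 1 → ok
Recompute each column's even parity and compare to cp:
  c0: data parity 0, sent cp 0 → ok
  c1: data parity 1, sent cp 1 → ok
  c2: data parity 0, sent cp 1 → mismatch
Exactly one row (r0) and one column (c2) fail → the flipped bit is at their intersection.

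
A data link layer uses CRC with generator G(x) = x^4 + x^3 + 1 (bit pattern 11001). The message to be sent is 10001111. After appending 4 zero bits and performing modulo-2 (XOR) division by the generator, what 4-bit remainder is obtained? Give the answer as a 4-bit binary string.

Append 4 zeros: 100011110000. Divide by 11001 (XOR where the leading bit is 1):
  pos 0: 10001 XOR 11001 = 01000
  pos 1: 10001 XOR 11001 = 01000
  pos 2: 10001 XOR 11001 = 01000
  pos 3: 10001 XOR 11001 = 01000
  pos 4: 10000 XOR 11001 = 01001
  pos 5: 10010 XOR 11001 = 01011
  pos 6: 10110 XOR 11001 = 01111
  pos 7: 11110 XOR 11001 = 00111
Remainder (last 4 bits) = 0111. This is the CRC / FCS.

0111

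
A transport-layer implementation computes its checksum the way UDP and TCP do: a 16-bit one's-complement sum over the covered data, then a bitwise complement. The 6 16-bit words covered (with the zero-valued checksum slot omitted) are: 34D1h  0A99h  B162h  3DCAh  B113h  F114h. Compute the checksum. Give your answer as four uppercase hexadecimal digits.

One's-complement addition (fold any carry out of bit 15 back into bit 0):
  0x34D1 + 0x0A99 = 0x03F6A
  0x3F6A + 0xB162 = 0x0F0CC
  0xF0CC + 0x3DCA = 0x12E96 → wrap carry → 0x2E97
  0x2E97 + 0xB113 = 0x0DFAA
  0xDFAA + 0xF114 = 0x1D0BE → wrap carry → 0xD0BF
One's-complement sum = 0xD0BF.
Checksum = ~0xD0BF & 0xFFFF = 0x2F40.

2F40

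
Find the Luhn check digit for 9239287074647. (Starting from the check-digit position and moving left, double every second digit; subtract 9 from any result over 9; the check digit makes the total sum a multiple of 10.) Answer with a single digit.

6

Partial digits right→left: 7 4 6 4 7 0 7 8 2 9 3 2 9
Double every second digit counting from the check-digit position (so the 1st, 3rd, 5th, ... of the partial from the right).
  doubled (with −9 where >9): 5 3 5 5 4 6 9 → sum 37
  kept as-is: 4 4 0 8 9 2 → sum 27
Total = 37 + 27 = 64.
Check digit = (10 − (64 mod 10)) mod 10 = 6.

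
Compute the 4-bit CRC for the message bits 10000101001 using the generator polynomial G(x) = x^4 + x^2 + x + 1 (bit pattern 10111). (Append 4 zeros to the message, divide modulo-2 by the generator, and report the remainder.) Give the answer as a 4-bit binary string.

0011

Append 4 zeros: 100001010010000. Divide by 10111 (XOR where the leading bit is 1):
  pos 0: 10000 XOR 10111 = 00111
  pos 2: 11110 XOR 10111 = 01001
  pos 3: 10011 XOR 10111 = 00100
  pos 5: 10000 XOR 10111 = 00111
  pos 7: 11110 XOR 10111 = 01001
  pos 8: 10010 XOR 10111 = 00101
  pos 10: 10100 XOR 10111 = 00011
Remainder (last 4 bits) = 0011. This is the CRC / FCS.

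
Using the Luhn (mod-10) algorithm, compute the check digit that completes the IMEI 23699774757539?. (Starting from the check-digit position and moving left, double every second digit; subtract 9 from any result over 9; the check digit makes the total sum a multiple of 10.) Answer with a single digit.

0

Partial digits right→left: 9 3 5 7 5 7 4 7 7 9 9 6 3 2
Double every second digit counting from the check-digit position (so the 1st, 3rd, 5th, ... of the partial from the right).
  doubled (with −9 where >9): 9 1 1 8 5 9 6 → sum 39
  kept as-is: 3 7 7 7 9 6 2 → sum 41
Total = 39 + 41 = 80.
Check digit = (10 − (80 mod 10)) mod 10 = 0.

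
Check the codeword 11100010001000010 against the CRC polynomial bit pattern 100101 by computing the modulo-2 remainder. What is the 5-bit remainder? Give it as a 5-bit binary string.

Modulo-2 division of 11100010001000010 by 100101:
  pos 0: 111000 XOR 100101 = 011101
  pos 1: 111011 XOR 100101 = 011110
  pos 2: 111100 XOR 100101 = 011001
  pos 3: 110010 XOR 100101 = 010111
  pos 4: 101110 XOR 100101 = 001011
  pos 6: 101110 XOR 100101 = 001011
  pos 8: 101100 XOR 100101 = 001001
  pos 10: 100101 XOR 100101 = 000000
Remainder = 00000 (zero — the frame passes the CRC check).

00000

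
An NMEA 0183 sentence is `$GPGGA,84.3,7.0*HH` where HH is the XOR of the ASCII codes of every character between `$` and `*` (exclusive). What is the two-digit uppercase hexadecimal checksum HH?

6E

XOR the ASCII codes of the payload characters:
  'G' = 0x47 → acc = 0x47
  'P' = 0x50 → acc = 0x17
  'G' = 0x47 → acc = 0x50
  'G' = 0x47 → acc = 0x17
  'A' = 0x41 → acc = 0x56
  ',' = 0x2C → acc = 0x7A
  '8' = 0x38 → acc = 0x42
  '4' = 0x34 → acc = 0x76
  '.' = 0x2E → acc = 0x58
  '3' = 0x33 → acc = 0x6B
  ',' = 0x2C → acc = 0x47
  '7' = 0x37 → acc = 0x70
  '.' = 0x2E → acc = 0x5E
  '0' = 0x30 → acc = 0x6E
Checksum = 0x6E.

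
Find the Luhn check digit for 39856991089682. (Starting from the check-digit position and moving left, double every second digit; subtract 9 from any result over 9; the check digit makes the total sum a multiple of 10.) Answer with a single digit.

2

Partial digits right→left: 2 8 6 9 8 0 1 9 9 6 5 8 9 3
Double every second digit counting from the check-digit position (so the 1st, 3rd, 5th, ... of the partial from the right).
  doubled (with −9 where >9): 4 3 7 2 9 1 9 → sum 35
  kept as-is: 8 9 0 9 6 8 3 → sum 43
Total = 35 + 43 = 78.
Check digit = (10 − (78 mod 10)) mod 10 = 2.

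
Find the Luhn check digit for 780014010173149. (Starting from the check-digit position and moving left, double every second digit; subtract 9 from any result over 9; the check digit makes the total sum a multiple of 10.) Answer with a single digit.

6

Partial digits right→left: 9 4 1 3 7 1 0 1 0 4 1 0 0 8 7
Double every second digit counting from the check-digit position (so the 1st, 3rd, 5th, ... of the partial from the right).
  doubled (with −9 where >9): 9 2 5 0 0 2 0 5 → sum 23
  kept as-is: 4 3 1 1 4 0 8 → sum 21
Total = 23 + 21 = 44.
Check digit = (10 − (44 mod 10)) mod 10 = 6.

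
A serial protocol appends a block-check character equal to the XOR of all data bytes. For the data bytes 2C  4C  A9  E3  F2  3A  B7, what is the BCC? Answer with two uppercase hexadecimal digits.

XOR the bytes together:
  start with 0x2C
  0x2C ⊕ 0x4C = 0x60
  0x60 ⊕ 0xA9 = 0xC9
  0xC9 ⊕ 0xE3 = 0x2A
  0x2A ⊕ 0xF2 = 0xD8
  0xD8 ⊕ 0x3A = 0xE2
  0xE2 ⊕ 0xB7 = 0x55

55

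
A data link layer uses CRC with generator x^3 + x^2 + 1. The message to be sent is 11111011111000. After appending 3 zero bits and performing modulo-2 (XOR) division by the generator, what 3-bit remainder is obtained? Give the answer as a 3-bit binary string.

110

Append 3 zeros: 11111011111000000. Divide by 1101 (XOR where the leading bit is 1):
  pos 0: 1111 XOR 1101 = 0010
  pos 2: 1010 XOR 1101 = 0111
  pos 3: 1111 XOR 1101 = 0010
  pos 5: 1011 XOR 1101 = 0110
  pos 6: 1101 XOR 1101 = 0000
  pos 10: 1000 XOR 1101 = 0101
  pos 11: 1010 XOR 1101 = 0111
  pos 12: 1110 XOR 1101 = 0011
Remainder (last 3 bits) = 110. This is the CRC / FCS.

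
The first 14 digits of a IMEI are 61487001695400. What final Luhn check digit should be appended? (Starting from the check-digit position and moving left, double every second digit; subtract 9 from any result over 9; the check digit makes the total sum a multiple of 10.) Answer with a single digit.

Partial digits right→left: 0 0 4 5 9 6 1 0 0 7 8 4 1 6
Double every second digit counting from the check-digit position (so the 1st, 3rd, 5th, ... of the partial from the right).
  doubled (with −9 where >9): 0 8 9 2 0 7 2 → sum 28
  kept as-is: 0 5 6 0 7 4 6 → sum 28
Total = 28 + 28 = 56.
Check digit = (10 − (56 mod 10)) mod 10 = 4.

4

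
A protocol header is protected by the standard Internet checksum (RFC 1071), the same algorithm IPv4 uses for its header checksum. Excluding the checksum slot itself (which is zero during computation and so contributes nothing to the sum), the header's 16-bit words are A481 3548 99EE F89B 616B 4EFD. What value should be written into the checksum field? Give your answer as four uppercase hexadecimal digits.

E342

One's-complement addition (fold any carry out of bit 15 back into bit 0):
  0xA481 + 0x3548 = 0x0D9C9
  0xD9C9 + 0x99EE = 0x173B7 → wrap carry → 0x73B8
  0x73B8 + 0xF89B = 0x16C53 → wrap carry → 0x6C54
  0x6C54 + 0x616B = 0x0CDBF
  0xCDBF + 0x4EFD = 0x11CBC → wrap carry → 0x1CBD
One's-complement sum = 0x1CBD.
Checksum = ~0x1CBD & 0xFFFF = 0xE342.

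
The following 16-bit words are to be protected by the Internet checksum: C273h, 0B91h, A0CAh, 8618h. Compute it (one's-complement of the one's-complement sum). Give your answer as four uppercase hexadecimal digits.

0B18

One's-complement addition (fold any carry out of bit 15 back into bit 0):
  0xC273 + 0x0B91 = 0x0CE04
  0xCE04 + 0xA0CA = 0x16ECE → wrap carry → 0x6ECF
  0x6ECF + 0x8618 = 0x0F4E7
One's-complement sum = 0xF4E7.
Checksum = ~0xF4E7 & 0xFFFF = 0x0B18.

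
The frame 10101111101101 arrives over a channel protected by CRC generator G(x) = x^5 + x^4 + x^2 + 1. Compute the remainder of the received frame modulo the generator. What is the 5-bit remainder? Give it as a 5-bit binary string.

Modulo-2 division of 10101111101101 by 110101:
  pos 0: 101011 XOR 110101 = 011110
  pos 1: 111101 XOR 110101 = 001000
  pos 3: 100011 XOR 110101 = 010110
  pos 4: 101100 XOR 110101 = 011001
  pos 5: 110011 XOR 110101 = 000110
  pos 8: 110101 XOR 110101 = 000000
Remainder = 00000 (zero — the frame passes the CRC check).

00000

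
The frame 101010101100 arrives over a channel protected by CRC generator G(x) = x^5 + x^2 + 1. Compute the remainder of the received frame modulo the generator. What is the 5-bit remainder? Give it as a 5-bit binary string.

Modulo-2 division of 101010101100 by 100101:
  pos 0: 101010 XOR 100101 = 001111
  pos 2: 111110 XOR 100101 = 011011
  pos 3: 110111 XOR 100101 = 010010
  pos 4: 100101 XOR 100101 = 000000
Remainder = 00000 (zero — the frame passes the CRC check).

00000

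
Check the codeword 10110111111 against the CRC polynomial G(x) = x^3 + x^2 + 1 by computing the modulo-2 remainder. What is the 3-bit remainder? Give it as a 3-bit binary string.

000

Modulo-2 division of 10110111111 by 1101:
  pos 0: 1011 XOR 1101 = 0110
  pos 1: 1100 XOR 1101 = 0001
  pos 4: 1111 XOR 1101 = 0010
  pos 6: 1011 XOR 1101 = 0110
  pos 7: 1101 XOR 1101 = 0000
Remainder = 000 (zero — the frame passes the CRC check).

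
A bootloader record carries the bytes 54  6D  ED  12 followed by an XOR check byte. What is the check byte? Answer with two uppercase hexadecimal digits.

C6

XOR the bytes together:
  start with 0x54
  0x54 ⊕ 0x6D = 0x39
  0x39 ⊕ 0xED = 0xD4
  0xD4 ⊕ 0x12 = 0xC6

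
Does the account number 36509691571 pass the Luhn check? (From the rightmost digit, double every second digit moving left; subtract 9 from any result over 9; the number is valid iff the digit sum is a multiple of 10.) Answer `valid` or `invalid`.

invalid

From the right, keep odd positions and double even positions (subtract 9 from any doubled value over 9):
  doubled (positions 2,4,...): 5 2 3 0 3 → sum 13
  kept (positions 1,3,...): 1 5 9 9 5 3 → sum 32
Total = 45.
45 mod 10 = 5, so the number is invalid.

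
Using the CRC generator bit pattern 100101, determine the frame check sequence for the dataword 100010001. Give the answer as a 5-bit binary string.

00011

Append 5 zeros: 10001000100000. Divide by 100101 (XOR where the leading bit is 1):
  pos 0: 100010 XOR 100101 = 000111
  pos 3: 111001 XOR 100101 = 011100
  pos 4: 111000 XOR 100101 = 011101
  pos 5: 111010 XOR 100101 = 011111
  pos 6: 111110 XOR 100101 = 011011
  pos 7: 110110 XOR 100101 = 010011
  pos 8: 100110 XOR 100101 = 000011
Remainder (last 5 bits) = 00011. This is the CRC / FCS.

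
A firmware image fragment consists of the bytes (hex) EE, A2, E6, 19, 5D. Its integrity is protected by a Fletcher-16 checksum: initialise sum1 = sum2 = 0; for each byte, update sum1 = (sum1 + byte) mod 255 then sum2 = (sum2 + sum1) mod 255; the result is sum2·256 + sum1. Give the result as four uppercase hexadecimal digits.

Running sums (mod 255):
  after byte 0 (EE): sum1=238, sum2=238
  after byte 1 (A2): sum1=145, sum2=128
  after byte 2 (E6): sum1=120, sum2=248
  after byte 3 (19): sum1=145, sum2=138
  after byte 4 (5D): sum1=238, sum2=121
Checksum = sum2·256 + sum1 = 121·256 + 238 = 31214 = 0x79EE.

79EE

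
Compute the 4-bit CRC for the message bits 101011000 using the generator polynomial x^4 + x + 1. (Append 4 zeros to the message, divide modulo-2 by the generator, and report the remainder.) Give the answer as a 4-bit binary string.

Append 4 zeros: 1010110000000. Divide by 10011 (XOR where the leading bit is 1):
  pos 0: 10101 XOR 10011 = 00110
  pos 2: 11010 XOR 10011 = 01001
  pos 3: 10010 XOR 10011 = 00001
  pos 7: 10000 XOR 10011 = 00011
Remainder (last 4 bits) = 0110. This is the CRC / FCS.

0110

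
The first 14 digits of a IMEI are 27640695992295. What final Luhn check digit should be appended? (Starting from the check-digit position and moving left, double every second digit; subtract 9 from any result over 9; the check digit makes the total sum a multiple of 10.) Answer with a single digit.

2

Partial digits right→left: 5 9 2 2 9 9 5 9 6 0 4 6 7 2
Double every second digit counting from the check-digit position (so the 1st, 3rd, 5th, ... of the partial from the right).
  doubled (with −9 where >9): 1 4 9 1 3 8 5 → sum 31
  kept as-is: 9 2 9 9 0 6 2 → sum 37
Total = 31 + 37 = 68.
Check digit = (10 − (68 mod 10)) mod 10 = 2.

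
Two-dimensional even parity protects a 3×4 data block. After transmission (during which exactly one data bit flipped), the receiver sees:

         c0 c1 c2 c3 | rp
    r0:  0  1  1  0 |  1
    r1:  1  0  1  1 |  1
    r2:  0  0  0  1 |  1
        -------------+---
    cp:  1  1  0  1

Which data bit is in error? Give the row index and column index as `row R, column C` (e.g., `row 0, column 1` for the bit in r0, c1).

row 0, column 3

Recompute each row's even parity and compare to rp:
  r0: data parity 0, sent rp 1 → mismatch
  r1: data parity 1, sent rp 1 → ok
  r2: data parity 1, sent rp 1 → ok
Recompute each column's even parity and compare to cp:
  c0: data parity 1, sent cp 1 → ok
  c1: data parity 1, sent cp 1 → ok
  c2: data parity 0, sent cp 0 → ok
  c3: data parity 0, sent cp 1 → mismatch
Exactly one row (r0) and one column (c3) fail → the flipped bit is at their intersection.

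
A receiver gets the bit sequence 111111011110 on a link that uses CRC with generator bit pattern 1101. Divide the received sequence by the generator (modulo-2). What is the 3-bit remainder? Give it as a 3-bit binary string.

Modulo-2 division of 111111011110 by 1101:
  pos 0: 1111 XOR 1101 = 0010
  pos 2: 1011 XOR 1101 = 0110
  pos 3: 1100 XOR 1101 = 0001
  pos 6: 1111 XOR 1101 = 0010
  pos 8: 1010 XOR 1101 = 0111
Remainder = 111 (nonzero — an error is detected).

111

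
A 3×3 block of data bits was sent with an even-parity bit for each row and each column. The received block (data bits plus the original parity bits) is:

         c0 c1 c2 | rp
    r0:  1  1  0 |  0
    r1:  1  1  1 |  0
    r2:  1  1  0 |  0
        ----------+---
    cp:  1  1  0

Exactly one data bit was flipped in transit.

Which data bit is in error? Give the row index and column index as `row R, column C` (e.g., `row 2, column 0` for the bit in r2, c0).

row 1, column 2

Recompute each row's even parity and compare to rp:
  r0: data parity 0, sent rp 0 → ok
  r1: data parity 1, sent rp 0 → mismatch
  r2: data parity 0, sent rp 0 → ok
Recompute each column's even parity and compare to cp:
  c0: data parity 1, sent cp 1 → ok
  c1: data parity 1, sent cp 1 → ok
  c2: data parity 1, sent cp 0 → mismatch
Exactly one row (r1) and one column (c2) fail → the flipped bit is at their intersection.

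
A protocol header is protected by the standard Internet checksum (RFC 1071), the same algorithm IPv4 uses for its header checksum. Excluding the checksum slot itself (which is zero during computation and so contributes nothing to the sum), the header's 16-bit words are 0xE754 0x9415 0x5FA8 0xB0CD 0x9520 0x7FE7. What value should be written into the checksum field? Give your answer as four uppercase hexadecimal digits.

One's-complement addition (fold any carry out of bit 15 back into bit 0):
  0xE754 + 0x9415 = 0x17B69 → wrap carry → 0x7B6A
  0x7B6A + 0x5FA8 = 0x0DB12
  0xDB12 + 0xB0CD = 0x18BDF → wrap carry → 0x8BE0
  0x8BE0 + 0x9520 = 0x12100 → wrap carry → 0x2101
  0x2101 + 0x7FE7 = 0x0A0E8
One's-complement sum = 0xA0E8.
Checksum = ~0xA0E8 & 0xFFFF = 0x5F17.

5F17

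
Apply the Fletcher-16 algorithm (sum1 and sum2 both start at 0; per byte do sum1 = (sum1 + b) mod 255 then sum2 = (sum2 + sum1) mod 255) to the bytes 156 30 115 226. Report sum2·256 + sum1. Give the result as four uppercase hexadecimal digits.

9611

Running sums (mod 255):
  after byte 0 (156): sum1=156, sum2=156
  after byte 1 (30): sum1=186, sum2=87
  after byte 2 (115): sum1=46, sum2=133
  after byte 3 (226): sum1=17, sum2=150
Checksum = sum2·256 + sum1 = 150·256 + 17 = 38417 = 0x9611.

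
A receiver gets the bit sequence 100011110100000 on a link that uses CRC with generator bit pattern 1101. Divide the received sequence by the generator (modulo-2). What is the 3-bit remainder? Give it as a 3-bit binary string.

Modulo-2 division of 100011110100000 by 1101:
  pos 0: 1000 XOR 1101 = 0101
  pos 1: 1011 XOR 1101 = 0110
  pos 2: 1101 XOR 1101 = 0000
  pos 6: 1101 XOR 1101 = 0000
Remainder = 000 (zero — the frame passes the CRC check).

000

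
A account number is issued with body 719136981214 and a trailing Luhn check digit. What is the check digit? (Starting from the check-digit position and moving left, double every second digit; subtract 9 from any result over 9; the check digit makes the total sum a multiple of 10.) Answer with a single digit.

4

Partial digits right→left: 4 1 2 1 8 9 6 3 1 9 1 7
Double every second digit counting from the check-digit position (so the 1st, 3rd, 5th, ... of the partial from the right).
  doubled (with −9 where >9): 8 4 7 3 2 2 → sum 26
  kept as-is: 1 1 9 3 9 7 → sum 30
Total = 26 + 30 = 56.
Check digit = (10 − (56 mod 10)) mod 10 = 4.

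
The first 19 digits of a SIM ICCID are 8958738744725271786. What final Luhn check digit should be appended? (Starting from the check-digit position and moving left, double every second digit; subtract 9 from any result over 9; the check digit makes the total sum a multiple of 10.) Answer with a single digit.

9

Partial digits right→left: 6 8 7 1 7 2 5 2 7 4 4 7 8 3 7 8 5 9 8
Double every second digit counting from the check-digit position (so the 1st, 3rd, 5th, ... of the partial from the right).
  doubled (with −9 where >9): 3 5 5 1 5 8 7 5 1 7 → sum 47
  kept as-is: 8 1 2 2 4 7 3 8 9 → sum 44
Total = 47 + 44 = 91.
Check digit = (10 − (91 mod 10)) mod 10 = 9.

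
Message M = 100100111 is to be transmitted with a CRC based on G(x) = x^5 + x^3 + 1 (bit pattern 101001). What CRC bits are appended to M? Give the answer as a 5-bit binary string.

Append 5 zeros: 10010011100000. Divide by 101001 (XOR where the leading bit is 1):
  pos 0: 100100 XOR 101001 = 001101
  pos 2: 110111 XOR 101001 = 011110
  pos 3: 111101 XOR 101001 = 010100
  pos 4: 101000 XOR 101001 = 000001
Remainder (last 5 bits) = 10000. This is the CRC / FCS.

10000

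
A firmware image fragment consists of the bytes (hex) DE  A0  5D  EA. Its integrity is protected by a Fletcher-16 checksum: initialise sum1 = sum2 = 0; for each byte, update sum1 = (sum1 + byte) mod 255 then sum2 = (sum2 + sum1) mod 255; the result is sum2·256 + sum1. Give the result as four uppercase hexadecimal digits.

03C7

Running sums (mod 255):
  after byte 0 (DE): sum1=222, sum2=222
  after byte 1 (A0): sum1=127, sum2=94
  after byte 2 (5D): sum1=220, sum2=59
  after byte 3 (EA): sum1=199, sum2=3
Checksum = sum2·256 + sum1 = 3·256 + 199 = 967 = 0x03C7.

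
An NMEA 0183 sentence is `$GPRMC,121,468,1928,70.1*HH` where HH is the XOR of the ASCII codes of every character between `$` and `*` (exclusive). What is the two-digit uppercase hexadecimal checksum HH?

XOR the ASCII codes of the payload characters:
  'G' = 0x47 → acc = 0x47
  'P' = 0x50 → acc = 0x17
  'R' = 0x52 → acc = 0x45
  'M' = 0x4D → acc = 0x08
  'C' = 0x43 → acc = 0x4B
  ',' = 0x2C → acc = 0x67
  '1' = 0x31 → acc = 0x56
  '2' = 0x32 → acc = 0x64
  '1' = 0x31 → acc = 0x55
  ',' = 0x2C → acc = 0x79
  '4' = 0x34 → acc = 0x4D
  '6' = 0x36 → acc = 0x7B
  '8' = 0x38 → acc = 0x43
  ',' = 0x2C → acc = 0x6F
  '1' = 0x31 → acc = 0x5E
  '9' = 0x39 → acc = 0x67
  '2' = 0x32 → acc = 0x55
  '8' = 0x38 → acc = 0x6D
  ',' = 0x2C → acc = 0x41
  '7' = 0x37 → acc = 0x76
  '0' = 0x30 → acc = 0x46
  '.' = 0x2E → acc = 0x68
  '1' = 0x31 → acc = 0x59
Checksum = 0x59.

59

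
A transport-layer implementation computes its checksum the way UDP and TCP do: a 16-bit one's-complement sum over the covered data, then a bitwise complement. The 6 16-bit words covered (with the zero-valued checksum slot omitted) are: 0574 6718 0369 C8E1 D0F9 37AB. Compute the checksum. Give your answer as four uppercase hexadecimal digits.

BE83

One's-complement addition (fold any carry out of bit 15 back into bit 0):
  0x0574 + 0x6718 = 0x06C8C
  0x6C8C + 0x0369 = 0x06FF5
  0x6FF5 + 0xC8E1 = 0x138D6 → wrap carry → 0x38D7
  0x38D7 + 0xD0F9 = 0x109D0 → wrap carry → 0x09D1
  0x09D1 + 0x37AB = 0x0417C
One's-complement sum = 0x417C.
Checksum = ~0x417C & 0xFFFF = 0xBE83.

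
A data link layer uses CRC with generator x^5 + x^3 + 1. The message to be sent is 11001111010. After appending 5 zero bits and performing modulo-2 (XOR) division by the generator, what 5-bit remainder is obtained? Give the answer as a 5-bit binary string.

01100

Append 5 zeros: 1100111101000000. Divide by 101001 (XOR where the leading bit is 1):
  pos 0: 110011 XOR 101001 = 011010
  pos 1: 110101 XOR 101001 = 011100
  pos 2: 111001 XOR 101001 = 010000
  pos 3: 100000 XOR 101001 = 001001
  pos 5: 100110 XOR 101001 = 001111
  pos 7: 111100 XOR 101001 = 010101
  pos 8: 101010 XOR 101001 = 000011
Remainder (last 5 bits) = 01100. This is the CRC / FCS.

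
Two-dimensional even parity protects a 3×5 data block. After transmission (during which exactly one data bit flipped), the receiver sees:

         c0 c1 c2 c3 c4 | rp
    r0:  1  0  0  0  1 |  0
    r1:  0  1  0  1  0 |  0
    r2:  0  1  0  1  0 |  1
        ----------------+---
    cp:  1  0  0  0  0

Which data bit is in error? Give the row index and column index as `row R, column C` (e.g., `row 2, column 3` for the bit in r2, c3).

row 2, column 4

Recompute each row's even parity and compare to rp:
  r0: data parity 0, sent rp 0 → ok
  r1: data parity 0, sent rp 0 → ok
  r2: data parity 0, sent rp 1 → mismatch
Recompute each column's even parity and compare to cp:
  c0: data parity 1, sent cp 1 → ok
  c1: data parity 0, sent cp 0 → ok
  c2: data parity 0, sent cp 0 → ok
  c3: data parity 0, sent cp 0 → ok
  c4: data parity 1, sent cp 0 → mismatch
Exactly one row (r2) and one column (c4) fail → the flipped bit is at their intersection.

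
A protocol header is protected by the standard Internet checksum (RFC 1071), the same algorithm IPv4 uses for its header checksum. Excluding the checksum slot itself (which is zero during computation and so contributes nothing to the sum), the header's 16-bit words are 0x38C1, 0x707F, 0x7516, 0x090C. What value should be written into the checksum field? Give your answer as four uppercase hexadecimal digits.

D89C

One's-complement addition (fold any carry out of bit 15 back into bit 0):
  0x38C1 + 0x707F = 0x0A940
  0xA940 + 0x7516 = 0x11E56 → wrap carry → 0x1E57
  0x1E57 + 0x090C = 0x02763
One's-complement sum = 0x2763.
Checksum = ~0x2763 & 0xFFFF = 0xD89C.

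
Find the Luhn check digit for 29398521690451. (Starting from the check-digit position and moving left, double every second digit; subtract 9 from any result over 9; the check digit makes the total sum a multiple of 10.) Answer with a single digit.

4

Partial digits right→left: 1 5 4 0 9 6 1 2 5 8 9 3 9 2
Double every second digit counting from the check-digit position (so the 1st, 3rd, 5th, ... of the partial from the right).
  doubled (with −9 where >9): 2 8 9 2 1 9 9 → sum 40
  kept as-is: 5 0 6 2 8 3 2 → sum 26
Total = 40 + 26 = 66.
Check digit = (10 − (66 mod 10)) mod 10 = 4.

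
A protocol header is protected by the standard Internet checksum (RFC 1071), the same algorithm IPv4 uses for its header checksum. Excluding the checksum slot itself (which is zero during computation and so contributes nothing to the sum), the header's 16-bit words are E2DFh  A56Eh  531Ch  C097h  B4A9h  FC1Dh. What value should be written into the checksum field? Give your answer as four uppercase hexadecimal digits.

B335

One's-complement addition (fold any carry out of bit 15 back into bit 0):
  0xE2DF + 0xA56E = 0x1884D → wrap carry → 0x884E
  0x884E + 0x531C = 0x0DB6A
  0xDB6A + 0xC097 = 0x19C01 → wrap carry → 0x9C02
  0x9C02 + 0xB4A9 = 0x150AB → wrap carry → 0x50AC
  0x50AC + 0xFC1D = 0x14CC9 → wrap carry → 0x4CCA
One's-complement sum = 0x4CCA.
Checksum = ~0x4CCA & 0xFFFF = 0xB335.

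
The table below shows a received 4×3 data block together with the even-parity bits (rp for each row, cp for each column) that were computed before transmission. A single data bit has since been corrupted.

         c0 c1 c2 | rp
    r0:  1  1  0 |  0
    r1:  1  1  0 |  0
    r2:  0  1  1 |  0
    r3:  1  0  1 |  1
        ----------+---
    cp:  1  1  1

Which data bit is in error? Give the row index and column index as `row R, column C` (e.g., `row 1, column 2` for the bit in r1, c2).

row 3, column 2

Recompute each row's even parity and compare to rp:
  r0: data parity 0, sent rp 0 → ok
  r1: data parity 0, sent rp 0 → ok
  r2: data parity 0, sent rp 0 → ok
  r3: data parity 0, sent rp 1 → mismatch
Recompute each column's even parity and compare to cp:
  c0: data parity 1, sent cp 1 → ok
  c1: data parity 1, sent cp 1 → ok
  c2: data parity 0, sent cp 1 → mismatch
Exactly one row (r3) and one column (c2) fail → the flipped bit is at their intersection.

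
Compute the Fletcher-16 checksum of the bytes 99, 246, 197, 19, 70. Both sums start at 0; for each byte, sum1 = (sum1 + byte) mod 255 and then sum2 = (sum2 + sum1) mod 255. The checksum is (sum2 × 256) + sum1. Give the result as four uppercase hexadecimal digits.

Running sums (mod 255):
  after byte 0 (99): sum1=99, sum2=99
  after byte 1 (246): sum1=90, sum2=189
  after byte 2 (197): sum1=32, sum2=221
  after byte 3 (19): sum1=51, sum2=17
  after byte 4 (70): sum1=121, sum2=138
Checksum = sum2·256 + sum1 = 138·256 + 121 = 35449 = 0x8A79.

8A79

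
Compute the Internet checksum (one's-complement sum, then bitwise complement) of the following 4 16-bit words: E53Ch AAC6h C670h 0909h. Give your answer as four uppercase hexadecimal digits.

A082

One's-complement addition (fold any carry out of bit 15 back into bit 0):
  0xE53C + 0xAAC6 = 0x19002 → wrap carry → 0x9003
  0x9003 + 0xC670 = 0x15673 → wrap carry → 0x5674
  0x5674 + 0x0909 = 0x05F7D
One's-complement sum = 0x5F7D.
Checksum = ~0x5F7D & 0xFFFF = 0xA082.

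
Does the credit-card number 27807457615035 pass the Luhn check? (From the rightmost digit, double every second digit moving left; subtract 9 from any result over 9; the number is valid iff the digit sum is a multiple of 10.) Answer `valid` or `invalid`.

invalid

From the right, keep odd positions and double even positions (subtract 9 from any doubled value over 9):
  doubled (positions 2,4,...): 6 1 3 1 5 7 4 → sum 27
  kept (positions 1,3,...): 5 0 1 7 4 0 7 → sum 24
Total = 51.
51 mod 10 = 1, so the number is invalid.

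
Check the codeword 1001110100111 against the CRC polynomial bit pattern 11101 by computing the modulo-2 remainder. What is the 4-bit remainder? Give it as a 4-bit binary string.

0000

Modulo-2 division of 1001110100111 by 11101:
  pos 0: 10011 XOR 11101 = 01110
  pos 1: 11101 XOR 11101 = 00000
  pos 7: 10011 XOR 11101 = 01110
  pos 8: 11101 XOR 11101 = 00000
Remainder = 0000 (zero — the frame passes the CRC check).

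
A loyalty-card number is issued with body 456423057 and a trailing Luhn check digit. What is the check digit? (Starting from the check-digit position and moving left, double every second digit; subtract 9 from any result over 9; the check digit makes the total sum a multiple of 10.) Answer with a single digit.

Partial digits right→left: 7 5 0 3 2 4 6 5 4
Double every second digit counting from the check-digit position (so the 1st, 3rd, 5th, ... of the partial from the right).
  doubled (with −9 where >9): 5 0 4 3 8 → sum 20
  kept as-is: 5 3 4 5 → sum 17
Total = 20 + 17 = 37.
Check digit = (10 − (37 mod 10)) mod 10 = 3.

3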